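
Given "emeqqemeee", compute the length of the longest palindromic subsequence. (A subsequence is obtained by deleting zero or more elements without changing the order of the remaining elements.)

8

Using dp[i][j] = 2 + dp[i+1][j−1] if the ends match, else max(dp[i+1][j], dp[i][j−1]):
dp[1][10] = 8. A witness is emeqqeme at positions 1,2,3,4,5,6,7,10.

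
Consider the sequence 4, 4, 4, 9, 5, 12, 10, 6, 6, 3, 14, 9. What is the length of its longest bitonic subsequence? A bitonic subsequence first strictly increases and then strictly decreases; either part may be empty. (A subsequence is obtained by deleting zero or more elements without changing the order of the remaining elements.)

One longest bitonic subsequence is 4, 9, 12, 10, 6, 3 (positions 1,4,6,7,9,10): it rises to 12 then falls. Length 6 is optimal.

6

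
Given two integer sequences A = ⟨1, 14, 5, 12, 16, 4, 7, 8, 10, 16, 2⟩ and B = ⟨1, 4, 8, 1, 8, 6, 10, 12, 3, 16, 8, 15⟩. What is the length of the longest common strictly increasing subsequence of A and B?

A longest common strictly increasing subsequence is 1, 4, 8, 10, 16 (length 5); it appears in order in both A and B, and no longer such subsequence exists.

5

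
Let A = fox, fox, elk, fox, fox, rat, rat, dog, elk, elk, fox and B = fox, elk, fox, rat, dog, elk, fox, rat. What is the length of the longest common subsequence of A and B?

Backtracking the LCS table gives one alignment: fox (A2,B1) → elk (A3,B2) → fox (A5,B3) → rat (A7,B4) → dog (A8,B5) → elk (A10,B6) → fox (A11,B7).
So the longest common subsequence has length 7.

7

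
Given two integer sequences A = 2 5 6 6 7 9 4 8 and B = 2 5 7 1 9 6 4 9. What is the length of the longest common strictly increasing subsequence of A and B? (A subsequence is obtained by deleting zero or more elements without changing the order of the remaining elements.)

For each value that appears in both, track the longest common increasing run ending there.
The best achievable length is 4; one witness is 2, 5, 7, 9 (A-positions 1,2,5,6, B-positions 1,2,3,5).

4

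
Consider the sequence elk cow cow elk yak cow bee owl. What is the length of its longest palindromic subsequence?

One longest palindromic subsequence is elk cow cow elk (positions 1,2,3,4); it reads the same forward and backward, and the interval DP gives dp[1][8] = 4.

4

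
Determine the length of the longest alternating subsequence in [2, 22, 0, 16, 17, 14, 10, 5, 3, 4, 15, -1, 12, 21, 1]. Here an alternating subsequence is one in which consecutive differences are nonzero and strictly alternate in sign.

9

Track the best alternating length ending on an up-step vs a down-step at each position: up/down = 1/1, 2/1, 1/3, 4/3, 4/3, 4/5, 4/5, 4/5, 4/5, 6/5, 6/5, 1/7, 8/7, 8/3, 8/9.
The maximum over both is 9; one such subsequence is 2, 22, 0, 16, 3, 4, -1, 12, 1.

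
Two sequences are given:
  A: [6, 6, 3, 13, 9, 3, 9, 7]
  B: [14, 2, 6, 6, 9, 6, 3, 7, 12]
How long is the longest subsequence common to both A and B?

A longest common subsequence is 6, 6, 9, 3, 7 (length 5); the LCS DP confirms no longer common subsequence exists.

5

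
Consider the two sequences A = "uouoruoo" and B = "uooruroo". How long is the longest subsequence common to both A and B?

A longest common subsequence is uooruoo (length 7); the LCS DP confirms no longer common subsequence exists.

7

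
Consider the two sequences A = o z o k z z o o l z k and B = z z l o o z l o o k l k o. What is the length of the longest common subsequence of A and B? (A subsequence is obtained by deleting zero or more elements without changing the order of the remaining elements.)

A longest common subsequence is oozoolk (length 7); the LCS DP confirms no longer common subsequence exists.

7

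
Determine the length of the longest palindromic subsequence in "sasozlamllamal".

8

Using dp[i][j] = 2 + dp[i+1][j−1] if the ends match, else max(dp[i+1][j], dp[i][j−1]):
dp[1][14] = 8. A witness is lamllmal at positions 6,7,8,9,10,12,13,14.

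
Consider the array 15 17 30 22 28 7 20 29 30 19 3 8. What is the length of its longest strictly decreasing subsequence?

Let dp[i] be the longest decreasing subsequence ending at position i. Then dp = [1, 1, 1, 2, 2, 3, 3, 2, 1, 4, 5, 5].
The maximum is 5; one witness is 30, 22, 20, 19, 3 at positions 3,4,7,10,11.

5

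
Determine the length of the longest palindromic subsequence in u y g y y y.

One longest palindromic subsequence is yyyy (positions 2,4,5,6); it reads the same forward and backward, and the interval DP gives dp[1][6] = 4.

4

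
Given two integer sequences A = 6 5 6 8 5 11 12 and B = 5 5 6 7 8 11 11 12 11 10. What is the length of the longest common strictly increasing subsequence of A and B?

For each value that appears in both, track the longest common increasing run ending there.
The best achievable length is 5; one witness is 5, 6, 8, 11, 12 (A-positions 2,3,4,6,7, B-positions 1,3,5,6,8).

5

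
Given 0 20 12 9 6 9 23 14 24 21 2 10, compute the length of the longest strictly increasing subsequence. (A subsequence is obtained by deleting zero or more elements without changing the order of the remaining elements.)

5

Scanning left to right, the best length ending at each element is: 0→1, 20→2, 12→2, 9→2, 6→2, 9→3, 23→4, 14→4, 24→5, 21→5, 2→2, 10→4.
So the longest increasing subsequence has length 5, e.g. 0, 6, 9, 23, 24.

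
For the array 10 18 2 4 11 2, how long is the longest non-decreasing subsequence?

Let dp[i] be the longest non-decreasing subsequence ending at position i. Then dp = [1, 2, 1, 2, 3, 2].
The maximum is 3; one witness is 2, 4, 11 at positions 3,4,5.

3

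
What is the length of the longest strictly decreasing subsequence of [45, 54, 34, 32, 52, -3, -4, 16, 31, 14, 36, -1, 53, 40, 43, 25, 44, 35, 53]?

One longest decreasing subsequence is 45, 34, 32, 16, 14, -1 (positions 1,3,4,8,10,12), of length 6; no longer one exists.

6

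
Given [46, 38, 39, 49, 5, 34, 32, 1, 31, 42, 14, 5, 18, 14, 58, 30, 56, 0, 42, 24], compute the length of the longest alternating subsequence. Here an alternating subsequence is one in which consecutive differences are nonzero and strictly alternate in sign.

A longest alternating subsequence is 46, 38, 39, 5, 34, 1, 31, 14, 18, 14, 58, 30, 56, 0, 42, 24 (positions 1,2,3,5,6,8,9,11,13,14,15,16,17,18,19,20); its 15 consecutive differences strictly alternate in sign, and length 16 is optimal.

16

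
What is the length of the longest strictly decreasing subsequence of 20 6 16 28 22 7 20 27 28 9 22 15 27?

4

Scanning left to right, the best length ending at each element is: 20→1, 6→2, 16→2, 28→1, 22→2, 7→3, 20→3, 27→2, 28→1, 9→4, 22→3, 15→4, 27→2.
So the longest decreasing subsequence has length 4, e.g. 28, 22, 20, 9.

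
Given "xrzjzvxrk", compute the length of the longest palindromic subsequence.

Using dp[i][j] = 2 + dp[i+1][j−1] if the ends match, else max(dp[i+1][j], dp[i][j−1]):
dp[1][9] = 5. A witness is rzjzr at positions 2,3,4,5,8.

5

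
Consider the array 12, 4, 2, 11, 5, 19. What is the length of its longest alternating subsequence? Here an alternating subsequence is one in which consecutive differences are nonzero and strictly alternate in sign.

A longest alternating subsequence is 12, 4, 11, 5, 19 (positions 1,2,4,5,6); its 4 consecutive differences strictly alternate in sign, and length 5 is optimal.

5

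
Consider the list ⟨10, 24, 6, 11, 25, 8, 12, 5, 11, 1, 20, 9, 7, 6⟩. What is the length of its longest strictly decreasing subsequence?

6

Scanning left to right, the best length ending at each element is: 10→1, 24→1, 6→2, 11→2, 25→1, 8→3, 12→2, 5→4, 11→3, 1→5, 20→2, 9→4, 7→5, 6→6.
So the longest decreasing subsequence has length 6, e.g. 24, 12, 11, 9, 7, 6.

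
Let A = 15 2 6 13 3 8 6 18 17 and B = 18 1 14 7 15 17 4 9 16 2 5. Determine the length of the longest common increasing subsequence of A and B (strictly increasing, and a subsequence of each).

2

A longest common strictly increasing subsequence is 15, 17 (length 2); it appears in order in both A and B, and no longer such subsequence exists.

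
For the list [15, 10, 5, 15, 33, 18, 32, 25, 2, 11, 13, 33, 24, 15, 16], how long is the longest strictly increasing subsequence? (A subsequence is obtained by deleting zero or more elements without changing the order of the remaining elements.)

Scanning left to right, the best length ending at each element is: 15→1, 10→1, 5→1, 15→2, 33→3, 18→3, 32→4, 25→4, 2→1, 11→2, 13→3, 33→5, 24→4, 15→4, 16→5.
So the longest increasing subsequence has length 5, e.g. 10, 15, 18, 32, 33.

5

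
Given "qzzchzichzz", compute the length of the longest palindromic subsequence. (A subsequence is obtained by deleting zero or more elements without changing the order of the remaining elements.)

Using dp[i][j] = 2 + dp[i+1][j−1] if the ends match, else max(dp[i+1][j], dp[i][j−1]):
dp[1][11] = 7. A witness is zzhchzz at positions 2,3,5,8,9,10,11.

7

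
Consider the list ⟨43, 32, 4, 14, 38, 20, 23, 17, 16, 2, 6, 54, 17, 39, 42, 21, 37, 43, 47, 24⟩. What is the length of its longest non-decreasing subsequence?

One longest non-decreasing subsequence is 4, 14, 20, 23, 39, 42, 43, 47 (positions 3,4,6,7,14,15,18,19), of length 8; no longer one exists.

8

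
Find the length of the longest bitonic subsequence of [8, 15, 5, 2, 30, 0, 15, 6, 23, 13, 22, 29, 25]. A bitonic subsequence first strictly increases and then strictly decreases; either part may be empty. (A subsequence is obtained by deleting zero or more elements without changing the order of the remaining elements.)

6

One longest bitonic subsequence is 5, 6, 13, 22, 29, 25 (positions 3,8,10,11,12,13): it rises to 29 then falls. Length 6 is optimal.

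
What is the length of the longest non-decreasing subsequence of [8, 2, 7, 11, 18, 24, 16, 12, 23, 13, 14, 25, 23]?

7

Scanning left to right, the best length ending at each element is: 8→1, 2→1, 7→2, 11→3, 18→4, 24→5, 16→4, 12→4, 23→5, 13→5, 14→6, 25→7, 23→7.
So the longest non-decreasing subsequence has length 7, e.g. 2, 7, 11, 12, 13, 14, 25.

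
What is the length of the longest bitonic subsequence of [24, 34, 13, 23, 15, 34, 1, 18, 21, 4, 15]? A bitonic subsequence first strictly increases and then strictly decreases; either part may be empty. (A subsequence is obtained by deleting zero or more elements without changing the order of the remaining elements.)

Let inc[i] be the LIS ending at i and dec[i] the longest strictly decreasing subsequence starting at i. inc = [1, 2, 1, 2, 2, 3, 1, 3, 4, 2, 3], dec = [4, 4, 2, 3, 2, 3, 1, 2, 2, 1, 1].
max_i inc[i]+dec[i]−1 = 5, with one witness 24, 34, 23, 21, 15.

5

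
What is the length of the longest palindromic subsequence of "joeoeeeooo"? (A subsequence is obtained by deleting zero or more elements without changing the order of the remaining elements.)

One longest palindromic subsequence is ooeeeoo (positions 2,4,5,6,7,9,10); it reads the same forward and backward, and the interval DP gives dp[1][10] = 7.

7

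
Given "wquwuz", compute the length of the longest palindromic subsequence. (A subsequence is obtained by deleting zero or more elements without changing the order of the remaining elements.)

3

Using dp[i][j] = 2 + dp[i+1][j−1] if the ends match, else max(dp[i+1][j], dp[i][j−1]):
dp[1][6] = 3. A witness is uwu at positions 3,4,5.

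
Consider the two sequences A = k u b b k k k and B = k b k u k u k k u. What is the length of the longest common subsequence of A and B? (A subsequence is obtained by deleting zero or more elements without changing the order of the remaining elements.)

A longest common subsequence is kukkk (length 5); the LCS DP confirms no longer common subsequence exists.

5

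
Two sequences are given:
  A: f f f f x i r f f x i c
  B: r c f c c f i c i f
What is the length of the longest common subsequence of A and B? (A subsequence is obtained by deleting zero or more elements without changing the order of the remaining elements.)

5

Backtracking the LCS table gives one alignment: r (A7,B1) → f (A8,B3) → f (A9,B6) → i (A11,B7) → c (A12,B8).
So the longest common subsequence has length 5.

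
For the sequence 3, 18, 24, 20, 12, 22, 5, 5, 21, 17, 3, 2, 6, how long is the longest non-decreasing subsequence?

Let dp[i] be the longest non-decreasing subsequence ending at position i. Then dp = [1, 2, 3, 3, 2, 4, 2, 3, 4, 4, 2, 1, 4].
The maximum is 4; one witness is 3, 18, 20, 22 at positions 1,2,4,6.

4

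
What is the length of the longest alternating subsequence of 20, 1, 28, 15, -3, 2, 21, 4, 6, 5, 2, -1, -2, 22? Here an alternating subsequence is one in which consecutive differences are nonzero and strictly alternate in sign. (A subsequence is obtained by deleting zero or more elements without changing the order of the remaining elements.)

Track the best alternating length ending on an up-step vs a down-step at each position: up/down = 1/1, 1/2, 3/1, 3/4, 1/4, 5/4, 5/4, 5/6, 7/6, 7/8, 5/8, 5/8, 5/8, 9/4.
The maximum over both is 9; one such subsequence is 20, 1, 28, 15, 21, 4, 6, 5, 22.

9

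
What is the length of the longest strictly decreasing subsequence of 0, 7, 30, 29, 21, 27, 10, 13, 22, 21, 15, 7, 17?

7

Scanning left to right, the best length ending at each element is: 0→1, 7→1, 30→1, 29→2, 21→3, 27→3, 10→4, 13→4, 22→4, 21→5, 15→6, 7→7, 17→6.
So the longest decreasing subsequence has length 7, e.g. 30, 29, 27, 22, 21, 15, 7.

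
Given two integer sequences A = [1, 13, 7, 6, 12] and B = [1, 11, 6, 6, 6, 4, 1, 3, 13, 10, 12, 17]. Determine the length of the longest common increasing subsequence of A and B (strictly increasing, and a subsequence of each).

A longest common strictly increasing subsequence is 1, 6, 12 (length 3); it appears in order in both A and B, and no longer such subsequence exists.

3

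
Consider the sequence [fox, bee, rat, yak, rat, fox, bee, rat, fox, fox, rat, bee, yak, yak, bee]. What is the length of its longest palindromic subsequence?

10

One longest palindromic subsequence is bee yak bee rat fox fox rat bee yak bee (positions 2,4,7,8,9,10,11,12,14,15); it reads the same forward and backward, and the interval DP gives dp[1][15] = 10.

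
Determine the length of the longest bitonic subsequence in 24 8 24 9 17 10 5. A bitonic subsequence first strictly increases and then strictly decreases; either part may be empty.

5

One longest bitonic subsequence is 8, 24, 17, 10, 5 (positions 2,3,5,6,7): it rises to 24 then falls. Length 5 is optimal.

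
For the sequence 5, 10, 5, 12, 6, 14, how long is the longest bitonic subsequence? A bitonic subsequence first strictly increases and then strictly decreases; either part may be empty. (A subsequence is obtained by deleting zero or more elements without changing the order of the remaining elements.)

Let inc[i] be the LIS ending at i and dec[i] the longest strictly decreasing subsequence starting at i. inc = [1, 2, 1, 3, 2, 4], dec = [1, 2, 1, 2, 1, 1].
max_i inc[i]+dec[i]−1 = 4, with one witness 5, 10, 12, 6.

4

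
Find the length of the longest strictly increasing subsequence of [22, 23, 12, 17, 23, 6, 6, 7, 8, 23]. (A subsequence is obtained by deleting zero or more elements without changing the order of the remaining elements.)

4

Scanning left to right, the best length ending at each element is: 22→1, 23→2, 12→1, 17→2, 23→3, 6→1, 6→1, 7→2, 8→3, 23→4.
So the longest increasing subsequence has length 4, e.g. 6, 7, 8, 23.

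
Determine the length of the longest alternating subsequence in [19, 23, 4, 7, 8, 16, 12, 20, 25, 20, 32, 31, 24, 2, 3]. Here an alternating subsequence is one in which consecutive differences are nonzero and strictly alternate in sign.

Track the best alternating length ending on an up-step vs a down-step at each position: up/down = 1/1, 2/1, 1/3, 4/3, 4/3, 4/3, 4/5, 6/3, 6/1, 6/7, 8/1, 8/9, 8/9, 1/9, 10/9.
The maximum over both is 10; one such subsequence is 19, 23, 4, 16, 12, 25, 20, 32, 2, 3.

10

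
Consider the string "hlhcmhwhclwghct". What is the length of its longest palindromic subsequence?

9

One longest palindromic subsequence is hlchwhclh (positions 1,2,4,6,7,8,9,10,13); it reads the same forward and backward, and the interval DP gives dp[1][15] = 9.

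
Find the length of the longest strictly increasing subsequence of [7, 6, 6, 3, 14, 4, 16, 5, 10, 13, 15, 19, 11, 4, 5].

7

Scanning left to right, the best length ending at each element is: 7→1, 6→1, 6→1, 3→1, 14→2, 4→2, 16→3, 5→3, 10→4, 13→5, 15→6, 19→7, 11→5, 4→2, 5→3.
So the longest increasing subsequence has length 7, e.g. 3, 4, 5, 10, 13, 15, 19.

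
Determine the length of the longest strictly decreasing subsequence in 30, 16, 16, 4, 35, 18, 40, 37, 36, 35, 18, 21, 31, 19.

6

One longest decreasing subsequence is 40, 37, 36, 35, 21, 19 (positions 7,8,9,10,12,14), of length 6; no longer one exists.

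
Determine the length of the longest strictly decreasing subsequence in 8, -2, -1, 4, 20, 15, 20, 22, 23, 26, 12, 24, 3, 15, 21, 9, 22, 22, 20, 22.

One longest decreasing subsequence is 20, 15, 12, 3 (positions 5,6,11,13), of length 4; no longer one exists.

4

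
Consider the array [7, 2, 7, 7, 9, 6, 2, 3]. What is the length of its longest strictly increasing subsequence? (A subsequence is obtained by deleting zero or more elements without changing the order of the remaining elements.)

Let dp[i] be the longest increasing subsequence ending at position i. Then dp = [1, 1, 2, 2, 3, 2, 1, 2].
The maximum is 3; one witness is 2, 7, 9 at positions 2,3,5.

3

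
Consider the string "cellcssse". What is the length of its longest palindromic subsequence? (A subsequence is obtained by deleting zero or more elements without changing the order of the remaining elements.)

Using dp[i][j] = 2 + dp[i+1][j−1] if the ends match, else max(dp[i+1][j], dp[i][j−1]):
dp[1][9] = 5. A witness is essse at positions 2,6,7,8,9.

5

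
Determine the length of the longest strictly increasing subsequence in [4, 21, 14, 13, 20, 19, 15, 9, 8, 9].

3

Let dp[i] be the longest increasing subsequence ending at position i. Then dp = [1, 2, 2, 2, 3, 3, 3, 2, 2, 3].
The maximum is 3; one witness is 4, 14, 20 at positions 1,3,5.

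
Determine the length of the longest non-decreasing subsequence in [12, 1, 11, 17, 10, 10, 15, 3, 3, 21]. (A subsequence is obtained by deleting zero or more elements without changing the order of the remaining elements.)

5

One longest non-decreasing subsequence is 1, 10, 10, 15, 21 (positions 2,5,6,7,10), of length 5; no longer one exists.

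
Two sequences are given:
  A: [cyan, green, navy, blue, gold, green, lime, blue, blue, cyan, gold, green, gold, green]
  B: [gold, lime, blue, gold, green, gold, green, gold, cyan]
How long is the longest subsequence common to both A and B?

7

Backtracking the LCS table gives one alignment: gold (A5,B1) → lime (A7,B2) → blue (A9,B3) → gold (A11,B4) → green (A12,B5) → gold (A13,B6) → green (A14,B7).
So the longest common subsequence has length 7.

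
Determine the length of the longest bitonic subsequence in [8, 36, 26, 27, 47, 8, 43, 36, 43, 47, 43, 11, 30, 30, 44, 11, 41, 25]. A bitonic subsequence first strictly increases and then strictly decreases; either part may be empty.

9

Let inc[i] be the LIS ending at i and dec[i] the longest strictly decreasing subsequence starting at i. inc = [1, 2, 2, 3, 4, 1, 4, 4, 5, 6, 5, 2, 4, 4, 6, 2, 5, 3], dec = [1, 3, 2, 2, 5, 1, 4, 3, 3, 4, 3, 1, 2, 2, 3, 1, 2, 1].
max_i inc[i]+dec[i]−1 = 9, with one witness 8, 26, 27, 36, 43, 47, 44, 41, 25.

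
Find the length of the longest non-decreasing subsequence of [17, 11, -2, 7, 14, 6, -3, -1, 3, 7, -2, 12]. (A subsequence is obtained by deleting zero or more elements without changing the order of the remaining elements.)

5

Let dp[i] be the longest non-decreasing subsequence ending at position i. Then dp = [1, 1, 1, 2, 3, 2, 1, 2, 3, 4, 2, 5].
The maximum is 5; one witness is -2, -1, 3, 7, 12 at positions 3,8,9,10,12.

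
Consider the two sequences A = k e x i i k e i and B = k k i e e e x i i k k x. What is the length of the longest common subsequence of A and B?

6

A longest common subsequence is kexiik (length 6); the LCS DP confirms no longer common subsequence exists.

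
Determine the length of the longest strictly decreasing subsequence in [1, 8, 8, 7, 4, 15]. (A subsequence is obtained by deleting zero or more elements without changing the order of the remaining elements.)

3

Let dp[i] be the longest decreasing subsequence ending at position i. Then dp = [1, 1, 1, 2, 3, 1].
The maximum is 3; one witness is 8, 7, 4 at positions 2,4,5.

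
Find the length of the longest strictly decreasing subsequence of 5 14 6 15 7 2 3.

Let dp[i] be the longest decreasing subsequence ending at position i. Then dp = [1, 1, 2, 1, 2, 3, 3].
The maximum is 3; one witness is 14, 6, 2 at positions 2,3,6.

3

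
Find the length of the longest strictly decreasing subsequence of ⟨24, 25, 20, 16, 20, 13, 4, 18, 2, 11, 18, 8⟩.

Scanning left to right, the best length ending at each element is: 24→1, 25→1, 20→2, 16→3, 20→2, 13→4, 4→5, 18→3, 2→6, 11→5, 18→3, 8→6.
So the longest decreasing subsequence has length 6, e.g. 24, 20, 16, 13, 4, 2.

6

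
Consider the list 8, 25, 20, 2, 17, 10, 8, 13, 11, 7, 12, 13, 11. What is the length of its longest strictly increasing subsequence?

5

Let dp[i] be the longest increasing subsequence ending at position i. Then dp = [1, 2, 2, 1, 2, 2, 2, 3, 3, 2, 4, 5, 3].
The maximum is 5; one witness is 8, 10, 11, 12, 13 at positions 1,6,9,11,12.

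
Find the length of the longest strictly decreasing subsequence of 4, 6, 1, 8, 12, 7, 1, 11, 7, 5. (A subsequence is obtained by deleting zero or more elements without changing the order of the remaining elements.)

Scanning left to right, the best length ending at each element is: 4→1, 6→1, 1→2, 8→1, 12→1, 7→2, 1→3, 11→2, 7→3, 5→4.
So the longest decreasing subsequence has length 4, e.g. 12, 11, 7, 5.

4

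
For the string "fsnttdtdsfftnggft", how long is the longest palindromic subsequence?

One longest palindromic subsequence is fntdtdtnf (positions 1,3,4,6,7,8,12,13,16); it reads the same forward and backward, and the interval DP gives dp[1][17] = 9.

9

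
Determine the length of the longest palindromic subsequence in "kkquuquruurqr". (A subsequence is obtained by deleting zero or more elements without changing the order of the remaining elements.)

Using dp[i][j] = 2 + dp[i+1][j−1] if the ends match, else max(dp[i+1][j], dp[i][j−1]):
dp[1][13] = 7. A witness is quuruuq at positions 3,5,7,8,9,10,12.

7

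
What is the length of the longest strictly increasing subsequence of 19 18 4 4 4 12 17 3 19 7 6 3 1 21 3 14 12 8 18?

Let dp[i] be the longest increasing subsequence ending at position i. Then dp = [1, 1, 1, 1, 1, 2, 3, 1, 4, 2, 2, 1, 1, 5, 2, 3, 3, 3, 4].
The maximum is 5; one witness is 4, 12, 17, 19, 21 at positions 3,6,7,9,14.

5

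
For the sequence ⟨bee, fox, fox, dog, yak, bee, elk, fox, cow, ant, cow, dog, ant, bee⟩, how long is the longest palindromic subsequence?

7

Using dp[i][j] = 2 + dp[i+1][j−1] if the ends match, else max(dp[i+1][j], dp[i][j−1]):
dp[1][14] = 7. A witness is bee dog cow ant cow dog bee at positions 1,4,9,10,11,12,14.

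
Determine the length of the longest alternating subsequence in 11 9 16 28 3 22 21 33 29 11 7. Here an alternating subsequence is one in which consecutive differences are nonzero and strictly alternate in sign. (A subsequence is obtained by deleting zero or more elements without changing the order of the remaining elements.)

Track the best alternating length ending on an up-step vs a down-step at each position: up/down = 1/1, 1/2, 3/1, 3/1, 1/4, 5/4, 5/6, 7/1, 7/8, 5/8, 5/8.
The maximum over both is 8; one such subsequence is 11, 9, 16, 3, 22, 21, 33, 29.

8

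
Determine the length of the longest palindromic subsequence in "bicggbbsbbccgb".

9

One longest palindromic subsequence is bgbbsbbgb (positions 1,4,6,7,8,9,10,13,14); it reads the same forward and backward, and the interval DP gives dp[1][14] = 9.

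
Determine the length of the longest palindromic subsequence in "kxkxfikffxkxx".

One longest palindromic subsequence is xkxfffxkx (positions 2,3,4,5,8,9,10,11,13); it reads the same forward and backward, and the interval DP gives dp[1][13] = 9.

9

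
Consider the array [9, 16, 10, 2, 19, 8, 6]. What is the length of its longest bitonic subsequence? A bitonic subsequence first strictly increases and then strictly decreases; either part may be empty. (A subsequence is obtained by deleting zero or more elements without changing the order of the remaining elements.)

5

Let inc[i] be the LIS ending at i and dec[i] the longest strictly decreasing subsequence starting at i. inc = [1, 2, 2, 1, 3, 2, 2], dec = [3, 4, 3, 1, 3, 2, 1].
max_i inc[i]+dec[i]−1 = 5, with one witness 9, 16, 10, 8, 6.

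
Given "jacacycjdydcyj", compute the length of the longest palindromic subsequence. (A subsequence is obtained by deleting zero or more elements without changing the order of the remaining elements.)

One longest palindromic subsequence is jycdydcyj (positions 1,6,7,9,10,11,12,13,14); it reads the same forward and backward, and the interval DP gives dp[1][14] = 9.

9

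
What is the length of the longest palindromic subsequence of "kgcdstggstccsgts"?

10

Using dp[i][j] = 2 + dp[i+1][j−1] if the ends match, else max(dp[i+1][j], dp[i][j−1]):
dp[1][16] = 10. A witness is stgsccsgts at positions 5,6,7,9,11,12,13,14,15,16.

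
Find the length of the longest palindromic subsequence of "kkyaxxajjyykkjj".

Using dp[i][j] = 2 + dp[i+1][j−1] if the ends match, else max(dp[i+1][j], dp[i][j−1]):
dp[1][15] = 10. A witness is kkyaxxaykk at positions 1,2,3,4,5,6,7,11,12,13.

10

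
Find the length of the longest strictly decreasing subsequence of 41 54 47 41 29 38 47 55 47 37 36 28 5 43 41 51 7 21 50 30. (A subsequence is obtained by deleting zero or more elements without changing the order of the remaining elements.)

Let dp[i] be the longest decreasing subsequence ending at position i. Then dp = [1, 1, 2, 3, 4, 4, 2, 1, 2, 5, 6, 7, 8, 3, 4, 2, 8, 8, 3, 7].
The maximum is 8; one witness is 54, 47, 41, 38, 37, 36, 28, 5 at positions 2,3,4,6,10,11,12,13.

8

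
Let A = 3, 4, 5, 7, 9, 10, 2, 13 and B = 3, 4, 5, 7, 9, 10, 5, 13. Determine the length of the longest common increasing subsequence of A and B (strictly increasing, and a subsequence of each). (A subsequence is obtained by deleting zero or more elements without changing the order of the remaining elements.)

7

A longest common strictly increasing subsequence is 3, 4, 5, 7, 9, 10, 13 (length 7); it appears in order in both A and B, and no longer such subsequence exists.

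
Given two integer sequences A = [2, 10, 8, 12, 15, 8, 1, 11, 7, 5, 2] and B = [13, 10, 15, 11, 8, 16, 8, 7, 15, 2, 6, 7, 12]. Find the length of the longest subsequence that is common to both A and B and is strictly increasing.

For each value that appears in both, track the longest common increasing run ending there.
The best achievable length is 2; one witness is 10, 15 (A-positions 2,5, B-positions 2,3).

2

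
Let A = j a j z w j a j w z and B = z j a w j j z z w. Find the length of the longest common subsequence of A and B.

6

Backtracking the LCS table gives one alignment: j (A1,B2) → a (A2,B3) → w (A5,B4) → j (A6,B5) → j (A8,B6) → w (A9,B9).
So the longest common subsequence has length 6.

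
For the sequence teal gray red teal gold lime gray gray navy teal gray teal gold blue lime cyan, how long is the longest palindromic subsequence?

One longest palindromic subsequence is teal gray teal gray gray teal gray teal (positions 1,2,4,7,8,10,11,12); it reads the same forward and backward, and the interval DP gives dp[1][16] = 8.

8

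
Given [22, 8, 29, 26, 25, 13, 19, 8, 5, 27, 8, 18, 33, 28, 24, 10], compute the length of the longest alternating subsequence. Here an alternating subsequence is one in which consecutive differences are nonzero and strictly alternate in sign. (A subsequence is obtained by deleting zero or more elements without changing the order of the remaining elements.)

10

A longest alternating subsequence is 22, 8, 29, 13, 19, 8, 27, 8, 33, 28 (positions 1,2,3,6,7,8,10,11,13,14); its 9 consecutive differences strictly alternate in sign, and length 10 is optimal.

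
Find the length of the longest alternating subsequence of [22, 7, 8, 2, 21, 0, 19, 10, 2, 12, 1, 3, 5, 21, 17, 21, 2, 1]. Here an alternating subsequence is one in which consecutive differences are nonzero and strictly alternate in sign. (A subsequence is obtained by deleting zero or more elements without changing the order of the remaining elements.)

Track the best alternating length ending on an up-step vs a down-step at each position: up/down = 1/1, 1/2, 3/2, 1/4, 5/2, 1/6, 7/6, 7/8, 7/8, 9/8, 7/10, 11/10, 11/10, 11/2, 11/12, 13/2, 11/14, 7/14.
The maximum over both is 14; one such subsequence is 22, 7, 8, 2, 21, 0, 19, 10, 12, 1, 21, 17, 21, 2.

14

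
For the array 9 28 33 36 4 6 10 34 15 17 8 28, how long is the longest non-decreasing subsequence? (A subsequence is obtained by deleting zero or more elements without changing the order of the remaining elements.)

Let dp[i] be the longest non-decreasing subsequence ending at position i. Then dp = [1, 2, 3, 4, 1, 2, 3, 4, 4, 5, 3, 6].
The maximum is 6; one witness is 4, 6, 10, 15, 17, 28 at positions 5,6,7,9,10,12.

6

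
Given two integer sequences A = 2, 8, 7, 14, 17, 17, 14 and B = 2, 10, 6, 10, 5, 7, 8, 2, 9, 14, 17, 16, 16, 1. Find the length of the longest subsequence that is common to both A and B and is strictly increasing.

For each value that appears in both, track the longest common increasing run ending there.
The best achievable length is 4; one witness is 2, 7, 14, 17 (A-positions 1,3,4,5, B-positions 1,6,10,11).

4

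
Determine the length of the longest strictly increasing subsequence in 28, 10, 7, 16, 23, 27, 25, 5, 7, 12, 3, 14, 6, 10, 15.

5

Let dp[i] be the longest increasing subsequence ending at position i. Then dp = [1, 1, 1, 2, 3, 4, 4, 1, 2, 3, 1, 4, 2, 3, 5].
The maximum is 5; one witness is 5, 7, 12, 14, 15 at positions 8,9,10,12,15.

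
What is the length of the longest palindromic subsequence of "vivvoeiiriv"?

6

One longest palindromic subsequence is viiiiv (positions 1,2,7,8,10,11); it reads the same forward and backward, and the interval DP gives dp[1][11] = 6.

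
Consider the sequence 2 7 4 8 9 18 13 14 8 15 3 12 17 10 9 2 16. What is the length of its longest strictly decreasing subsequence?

One longest decreasing subsequence is 18, 13, 12, 10, 9, 2 (positions 6,7,12,14,15,16), of length 6; no longer one exists.

6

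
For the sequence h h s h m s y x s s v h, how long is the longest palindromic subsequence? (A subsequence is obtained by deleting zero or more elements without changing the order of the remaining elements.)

Using dp[i][j] = 2 + dp[i+1][j−1] if the ends match, else max(dp[i+1][j], dp[i][j−1]):
dp[1][12] = 7. A witness is hssxssh at positions 1,3,6,8,9,10,12.

7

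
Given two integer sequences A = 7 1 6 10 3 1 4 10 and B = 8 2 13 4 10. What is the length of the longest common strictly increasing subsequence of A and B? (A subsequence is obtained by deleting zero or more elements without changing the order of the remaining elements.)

2

A longest common strictly increasing subsequence is 4, 10 (length 2); it appears in order in both A and B, and no longer such subsequence exists.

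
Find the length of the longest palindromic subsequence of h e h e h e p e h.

Using dp[i][j] = 2 + dp[i+1][j−1] if the ends match, else max(dp[i+1][j], dp[i][j−1]):
dp[1][9] = 7. A witness is heeheeh at positions 1,2,4,5,6,8,9.

7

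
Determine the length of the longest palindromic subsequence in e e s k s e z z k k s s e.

Using dp[i][j] = 2 + dp[i+1][j−1] if the ends match, else max(dp[i+1][j], dp[i][j−1]):
dp[1][13] = 8. A witness is esskksse at positions 1,3,5,9,10,11,12,13.

8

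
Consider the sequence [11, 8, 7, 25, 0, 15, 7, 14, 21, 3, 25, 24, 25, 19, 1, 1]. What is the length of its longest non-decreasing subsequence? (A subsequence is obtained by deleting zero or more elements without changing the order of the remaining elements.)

One longest non-decreasing subsequence is 7, 7, 14, 21, 25, 25 (positions 3,7,8,9,11,13), of length 6; no longer one exists.

6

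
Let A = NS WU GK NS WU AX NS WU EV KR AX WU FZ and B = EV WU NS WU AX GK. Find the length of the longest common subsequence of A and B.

4

A longest common subsequence is WU, NS, WU, AX (length 4); the LCS DP confirms no longer common subsequence exists.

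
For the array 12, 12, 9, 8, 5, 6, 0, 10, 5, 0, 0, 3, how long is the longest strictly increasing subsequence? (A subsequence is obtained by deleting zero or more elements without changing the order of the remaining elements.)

3

Let dp[i] be the longest increasing subsequence ending at position i. Then dp = [1, 1, 1, 1, 1, 2, 1, 3, 2, 1, 1, 2].
The maximum is 3; one witness is 5, 6, 10 at positions 5,6,8.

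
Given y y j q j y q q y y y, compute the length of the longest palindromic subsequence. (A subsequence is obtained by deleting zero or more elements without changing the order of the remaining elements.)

One longest palindromic subsequence is yyyqqyyy (positions 1,2,6,7,8,9,10,11); it reads the same forward and backward, and the interval DP gives dp[1][11] = 8.

8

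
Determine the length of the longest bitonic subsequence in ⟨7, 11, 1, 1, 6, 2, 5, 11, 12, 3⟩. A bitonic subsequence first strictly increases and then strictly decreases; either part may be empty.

One longest bitonic subsequence is 1, 2, 5, 11, 12, 3 (positions 3,6,7,8,9,10): it rises to 12 then falls. Length 6 is optimal.

6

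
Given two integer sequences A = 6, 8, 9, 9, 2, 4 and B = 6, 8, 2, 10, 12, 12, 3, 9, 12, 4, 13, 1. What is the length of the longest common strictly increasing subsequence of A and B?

3

For each value that appears in both, track the longest common increasing run ending there.
The best achievable length is 3; one witness is 6, 8, 9 (A-positions 1,2,3, B-positions 1,2,8).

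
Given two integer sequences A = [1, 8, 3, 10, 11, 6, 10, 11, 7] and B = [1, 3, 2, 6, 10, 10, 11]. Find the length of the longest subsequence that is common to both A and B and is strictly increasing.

For each value that appears in both, track the longest common increasing run ending there.
The best achievable length is 5; one witness is 1, 3, 6, 10, 11 (A-positions 1,3,6,7,8, B-positions 1,2,4,5,7).

5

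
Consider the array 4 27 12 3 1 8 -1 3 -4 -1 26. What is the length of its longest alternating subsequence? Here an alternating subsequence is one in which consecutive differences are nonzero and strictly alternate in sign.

8

Track the best alternating length ending on an up-step vs a down-step at each position: up/down = 1/1, 2/1, 2/3, 1/3, 1/3, 4/3, 1/5, 6/5, 1/7, 8/7, 8/3.
The maximum over both is 8; one such subsequence is 4, 27, 3, 8, -1, 3, -4, -1.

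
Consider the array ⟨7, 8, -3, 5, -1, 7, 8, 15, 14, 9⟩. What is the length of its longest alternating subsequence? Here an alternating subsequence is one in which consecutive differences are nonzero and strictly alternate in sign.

7

Track the best alternating length ending on an up-step vs a down-step at each position: up/down = 1/1, 2/1, 1/3, 4/3, 4/5, 6/3, 6/1, 6/1, 6/7, 6/7.
The maximum over both is 7; one such subsequence is 7, 8, -3, 5, -1, 15, 14.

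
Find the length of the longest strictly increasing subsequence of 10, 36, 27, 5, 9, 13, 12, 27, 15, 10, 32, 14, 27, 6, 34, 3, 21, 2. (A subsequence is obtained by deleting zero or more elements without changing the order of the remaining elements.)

6

One longest increasing subsequence is 5, 9, 13, 27, 32, 34 (positions 4,5,6,8,11,15), of length 6; no longer one exists.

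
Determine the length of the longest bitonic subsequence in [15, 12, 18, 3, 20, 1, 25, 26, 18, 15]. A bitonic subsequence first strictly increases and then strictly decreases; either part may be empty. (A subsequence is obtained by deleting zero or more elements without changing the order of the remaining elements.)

7

One longest bitonic subsequence is 15, 18, 20, 25, 26, 18, 15 (positions 1,3,5,7,8,9,10): it rises to 26 then falls. Length 7 is optimal.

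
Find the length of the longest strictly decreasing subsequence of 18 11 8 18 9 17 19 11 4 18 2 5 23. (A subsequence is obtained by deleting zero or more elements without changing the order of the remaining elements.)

5

Let dp[i] be the longest decreasing subsequence ending at position i. Then dp = [1, 2, 3, 1, 3, 2, 1, 3, 4, 2, 5, 4, 1].
The maximum is 5; one witness is 18, 11, 8, 4, 2 at positions 1,2,3,9,11.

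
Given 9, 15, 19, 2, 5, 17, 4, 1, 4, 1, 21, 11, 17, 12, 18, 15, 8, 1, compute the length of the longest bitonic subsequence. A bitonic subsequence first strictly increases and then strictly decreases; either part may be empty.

8

Let inc[i] be the LIS ending at i and dec[i] the longest strictly decreasing subsequence starting at i. inc = [1, 2, 3, 1, 2, 3, 2, 1, 2, 1, 4, 3, 4, 4, 5, 5, 3, 1], dec = [4, 4, 5, 2, 3, 4, 2, 1, 2, 1, 5, 3, 4, 3, 4, 3, 2, 1].
max_i inc[i]+dec[i]−1 = 8, with one witness 9, 15, 19, 21, 18, 15, 8, 1.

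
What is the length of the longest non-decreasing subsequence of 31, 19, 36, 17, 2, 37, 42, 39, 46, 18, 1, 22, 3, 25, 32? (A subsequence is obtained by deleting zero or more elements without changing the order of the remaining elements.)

Let dp[i] be the longest non-decreasing subsequence ending at position i. Then dp = [1, 1, 2, 1, 1, 3, 4, 4, 5, 2, 1, 3, 2, 4, 5].
The maximum is 5; one witness is 31, 36, 37, 42, 46 at positions 1,3,6,7,9.

5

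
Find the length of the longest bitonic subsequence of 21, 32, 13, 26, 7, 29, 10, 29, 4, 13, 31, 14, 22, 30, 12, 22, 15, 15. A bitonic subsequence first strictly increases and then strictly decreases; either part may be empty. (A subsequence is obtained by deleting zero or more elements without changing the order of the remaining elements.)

8

One longest bitonic subsequence is 7, 10, 13, 14, 22, 30, 22, 15 (positions 5,7,10,12,13,14,16,18): it rises to 30 then falls. Length 8 is optimal.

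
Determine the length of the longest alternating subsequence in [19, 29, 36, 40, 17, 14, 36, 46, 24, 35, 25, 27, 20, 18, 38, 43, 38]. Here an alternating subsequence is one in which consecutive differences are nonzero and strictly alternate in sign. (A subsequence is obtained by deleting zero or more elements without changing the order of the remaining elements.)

Track the best alternating length ending on an up-step vs a down-step at each position: up/down = 1/1, 2/1, 2/1, 2/1, 1/3, 1/3, 4/3, 4/1, 4/5, 6/5, 6/7, 8/7, 4/9, 4/9, 10/5, 10/5, 10/11.
The maximum over both is 11; one such subsequence is 19, 29, 17, 36, 24, 35, 25, 27, 20, 43, 38.

11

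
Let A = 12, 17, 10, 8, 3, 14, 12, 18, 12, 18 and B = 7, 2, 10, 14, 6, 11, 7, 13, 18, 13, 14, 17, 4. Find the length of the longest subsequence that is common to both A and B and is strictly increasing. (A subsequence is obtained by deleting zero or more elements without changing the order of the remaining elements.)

A longest common strictly increasing subsequence is 10, 14, 18 (length 3); it appears in order in both A and B, and no longer such subsequence exists.

3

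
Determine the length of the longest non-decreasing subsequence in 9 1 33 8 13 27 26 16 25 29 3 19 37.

Scanning left to right, the best length ending at each element is: 9→1, 1→1, 33→2, 8→2, 13→3, 27→4, 26→4, 16→4, 25→5, 29→6, 3→2, 19→5, 37→7.
So the longest non-decreasing subsequence has length 7, e.g. 1, 8, 13, 16, 25, 29, 37.

7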